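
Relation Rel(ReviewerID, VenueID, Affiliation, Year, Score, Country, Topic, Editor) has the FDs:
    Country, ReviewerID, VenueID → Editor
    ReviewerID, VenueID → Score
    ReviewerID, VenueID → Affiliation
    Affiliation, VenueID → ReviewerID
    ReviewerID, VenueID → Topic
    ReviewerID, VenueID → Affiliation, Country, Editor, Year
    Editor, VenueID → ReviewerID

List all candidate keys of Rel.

{Affiliation, VenueID}, {Editor, VenueID}, {ReviewerID, VenueID}

No FD produces {VenueID}, so it must be in every candidate key.
{Affiliation, VenueID}⁺ = {Affiliation, Country, Editor, ReviewerID, Score, Topic, VenueID, Year}, which is every attribute, so {Affiliation, VenueID} is a candidate key.
{Editor, VenueID}⁺ = {Affiliation, Country, Editor, ReviewerID, Score, Topic, VenueID, Year}, which is every attribute, so {Editor, VenueID} is a candidate key.
{ReviewerID, VenueID}⁺ = {Affiliation, Country, Editor, ReviewerID, Score, Topic, VenueID, Year}, which is every attribute, so {ReviewerID, VenueID} is a candidate key.
These are minimal and exhaustive — every other superkey contains one of them.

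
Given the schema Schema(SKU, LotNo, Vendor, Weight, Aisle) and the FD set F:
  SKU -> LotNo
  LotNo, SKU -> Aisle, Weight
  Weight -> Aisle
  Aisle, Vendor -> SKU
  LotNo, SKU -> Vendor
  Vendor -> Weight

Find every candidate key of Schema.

{SKU}, {Vendor}

Closure of {SKU} is {Aisle, LotNo, SKU, Vendor, Weight}, the whole schema; {SKU} is a candidate key.
Closure of {Vendor} is {Aisle, LotNo, SKU, Vendor, Weight}, the whole schema; {Vendor} is a candidate key.
No proper subset of any of these is a key, and no other minimal superkey exists.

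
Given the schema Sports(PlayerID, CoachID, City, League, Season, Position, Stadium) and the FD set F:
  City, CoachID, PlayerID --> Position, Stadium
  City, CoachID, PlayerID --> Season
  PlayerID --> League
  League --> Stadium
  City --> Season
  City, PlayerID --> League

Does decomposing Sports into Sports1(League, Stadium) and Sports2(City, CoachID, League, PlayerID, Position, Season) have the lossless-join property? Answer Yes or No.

Yes

Common attributes: {League}; their closure is {League, Stadium}.
This includes all of Sports1, so the common attributes are a superkey of Sports1 — the join is lossless.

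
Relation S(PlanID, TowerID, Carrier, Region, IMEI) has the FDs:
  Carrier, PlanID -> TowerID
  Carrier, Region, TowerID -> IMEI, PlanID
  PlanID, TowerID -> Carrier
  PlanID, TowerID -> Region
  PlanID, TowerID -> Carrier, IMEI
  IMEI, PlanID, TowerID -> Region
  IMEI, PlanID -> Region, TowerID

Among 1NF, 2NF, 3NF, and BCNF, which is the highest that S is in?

Candidate keys: {Carrier, PlanID}, {Carrier, Region, TowerID}, {IMEI, PlanID}, {PlanID, TowerID}. Prime attributes: {Carrier, IMEI, PlanID, Region, TowerID}.
The left-hand side of every FD is a superkey, so BCNF is satisfied.

BCNF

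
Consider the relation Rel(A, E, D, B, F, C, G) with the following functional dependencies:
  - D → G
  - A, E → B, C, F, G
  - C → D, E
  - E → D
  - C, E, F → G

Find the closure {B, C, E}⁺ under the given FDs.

Start with {B, C, E}.
C → D, E applies; add {D} → now {B, C, D, E}.
D → G applies; add {G} → now {B, C, D, E, G}.
No further FD applies.

{B, C, D, E, G}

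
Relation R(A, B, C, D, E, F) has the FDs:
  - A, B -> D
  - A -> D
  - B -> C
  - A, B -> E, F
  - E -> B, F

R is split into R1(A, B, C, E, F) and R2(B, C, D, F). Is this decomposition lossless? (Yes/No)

The shared attributes are {B, C, F} and {B, C, F}⁺ = {B, C, F}.
Neither R1 nor R2 is contained in that closure, so the decomposition is lossy.

No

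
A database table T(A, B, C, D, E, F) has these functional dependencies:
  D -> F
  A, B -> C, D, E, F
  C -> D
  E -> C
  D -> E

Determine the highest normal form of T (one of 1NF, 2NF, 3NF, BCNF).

Candidate key: {A, B}. Prime attributes: {A, B}.
For D -> F we have {D}⁺ = {C, D, E, F}; {D} is not a superkey, so BCNF fails.
D -> F has non-prime {F} on the right and a non-superkey on the left, so 3NF fails.
No proper subset of a key has a non-prime attribute in its closure, so there is no partial dependency; 2NF holds.

2NF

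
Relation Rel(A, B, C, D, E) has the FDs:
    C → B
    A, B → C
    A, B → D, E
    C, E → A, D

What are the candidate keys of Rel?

{A, B}⁺ = {A, B, C, D, E} — all of the relation — so {A, B} is a candidate key.
{A, C}⁺ = {A, B, C, D, E} — all of the relation — so {A, C} is a candidate key.
{C, E}⁺ = {A, B, C, D, E} — all of the relation — so {C, E} is a candidate key.
No proper subset of any of these is a key, and no other minimal superkey exists.

{A, B}, {A, C}, {C, E}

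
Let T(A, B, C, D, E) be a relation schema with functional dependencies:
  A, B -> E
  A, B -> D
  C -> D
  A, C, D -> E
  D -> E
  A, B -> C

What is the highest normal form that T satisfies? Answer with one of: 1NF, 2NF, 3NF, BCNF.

Candidate key: {A, B}. Prime attributes: {A, B}.
For C -> D we have {C}⁺ = {C, D, E}; {C} is not a superkey, so BCNF fails.
C -> D has non-prime {D} on the right and a non-superkey on the left, so 3NF fails.
Checking every proper subset of each key, none determines a non-prime attribute — 2NF is satisfied.

2NF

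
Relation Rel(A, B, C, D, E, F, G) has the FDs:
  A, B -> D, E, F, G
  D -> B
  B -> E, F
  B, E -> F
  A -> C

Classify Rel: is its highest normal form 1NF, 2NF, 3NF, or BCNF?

Candidate keys: {A, B}, {A, D}. Prime attributes: {A, B, D}.
D -> B breaks BCNF: {D}⁺ = {B, D, E, F}, so {D} is not a superkey.
B -> E, F determines the non-prime attributes {E, F} from a non-superkey — 3NF is violated.
Since {A} ⊂ {A, B} and {A}⁺ ⊇ {C} with {C} non-prime, there is a partial dependency; 2NF fails.

1NF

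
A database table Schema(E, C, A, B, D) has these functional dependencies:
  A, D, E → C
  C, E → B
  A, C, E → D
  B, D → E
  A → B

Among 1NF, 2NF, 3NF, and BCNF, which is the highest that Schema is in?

Candidate keys: {A, C, E}, {A, D}. Prime attributes: {A, C, D, E}.
C, E → B: {C, E}⁺ = {B, C, E}, which is not all of the attributes, so the left side is not a superkey — BCNF is violated.
C, E → B determines the non-prime attribute {B} from a non-superkey — 3NF is violated.
{A} is a proper subset of the key {A, D}, and {A}⁺ contains the non-prime attribute {B} — a partial dependency, so 2NF is violated.

1NF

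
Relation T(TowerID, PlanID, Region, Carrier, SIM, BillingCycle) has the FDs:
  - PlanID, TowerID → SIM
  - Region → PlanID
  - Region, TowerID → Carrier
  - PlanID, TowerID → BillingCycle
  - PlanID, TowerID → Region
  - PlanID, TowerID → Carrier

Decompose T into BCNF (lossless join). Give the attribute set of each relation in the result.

{BillingCycle, Carrier, Region, SIM, TowerID}; {PlanID, Region}

Candidate keys of the original relation: {PlanID, TowerID}, {Region, TowerID}.
{BillingCycle, Carrier, PlanID, Region, SIM, TowerID}: {Region} determines {PlanID, Region} here but is not a superkey — split on Region → PlanID, giving {PlanID, Region} and {BillingCycle, Carrier, Region, SIM, TowerID}.
{PlanID, Region}: every determinant is a superkey — BCNF.
{BillingCycle, Carrier, Region, SIM, TowerID}: every determinant is a superkey — BCNF.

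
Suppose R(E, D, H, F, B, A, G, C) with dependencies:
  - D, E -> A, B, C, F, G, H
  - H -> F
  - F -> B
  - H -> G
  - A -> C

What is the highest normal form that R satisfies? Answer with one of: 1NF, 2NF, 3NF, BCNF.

2NF

Candidate key: {D, E}. Prime attributes: {D, E}.
H -> F breaks BCNF: {H}⁺ = {B, F, G, H}, so {H} is not a superkey.
Because {F} is non-prime and the left side of H -> F is not a superkey, the relation is not in 3NF.
Checking every proper subset of each key, none determines a non-prime attribute — 2NF is satisfied.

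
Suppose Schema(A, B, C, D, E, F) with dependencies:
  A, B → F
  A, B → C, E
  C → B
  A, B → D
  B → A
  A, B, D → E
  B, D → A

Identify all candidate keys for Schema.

{B}, {C}

Closure of {B} is {A, B, C, D, E, F}, the whole schema; {B} is a candidate key.
Closure of {C} is {A, B, C, D, E, F}, the whole schema; {C} is a candidate key.
These are minimal and exhaustive — every other superkey contains one of them.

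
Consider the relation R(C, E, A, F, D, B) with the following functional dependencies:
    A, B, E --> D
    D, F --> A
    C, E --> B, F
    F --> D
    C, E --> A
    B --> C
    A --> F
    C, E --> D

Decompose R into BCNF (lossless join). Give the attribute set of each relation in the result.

{A, D, F}; {B, C}; {B, E, F}

Candidate keys of the original relation: {B, E}, {C, E}.
Within {A, B, C, D, E, F}: {D, F}⁺ ∩ {A, B, C, D, E, F} = {A, D, F}, not the whole set, so D, F --> A violates BCNF; decompose into {A, D, F} and {B, C, D, E, F}.
{A, D, F} has no BCNF violation.
Within {B, C, D, E, F}: {F}⁺ ∩ {B, C, D, E, F} = {D, F}, not the whole set, so F --> D violates BCNF; decompose into {D, F} and {B, C, E, F}.
{D, F} has no BCNF violation.
Within {B, C, E, F}: {B}⁺ ∩ {B, C, E, F} = {B, C}, not the whole set, so B --> C violates BCNF; decompose into {B, C} and {B, E, F}.
{B, C} has no BCNF violation.
{B, E, F} has no BCNF violation.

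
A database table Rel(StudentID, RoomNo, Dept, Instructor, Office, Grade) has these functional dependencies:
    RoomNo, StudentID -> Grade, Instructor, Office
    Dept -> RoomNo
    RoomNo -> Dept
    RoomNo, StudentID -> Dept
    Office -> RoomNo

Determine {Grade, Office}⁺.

{Dept, Grade, Office, RoomNo}

Start with {Grade, Office}.
Office -> RoomNo applies; add {RoomNo} → now {Grade, Office, RoomNo}.
RoomNo -> Dept applies; add {Dept} → now {Dept, Grade, Office, RoomNo}.
No further FD applies.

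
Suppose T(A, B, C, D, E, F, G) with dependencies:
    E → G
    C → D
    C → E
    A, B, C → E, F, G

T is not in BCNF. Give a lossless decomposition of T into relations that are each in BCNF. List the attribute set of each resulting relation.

{A, B, C, F}; {C, D, E}; {E, G}

Candidate key of the original relation: {A, B, C}.
In {A, B, C, D, E, F, G}, {E} is not a superkey ({E}⁺ restricted to this set is {E, G}), so split on E → G into {E, G} and {A, B, C, D, E, F}.
{E, G}: every determinant is a superkey — BCNF.
In {A, B, C, D, E, F}, {C} is not a superkey ({C}⁺ restricted to this set is {C, D, E}), so split on C → D, E into {C, D, E} and {A, B, C, F}.
{C, D, E}: every determinant is a superkey — BCNF.
{A, B, C, F}: every determinant is a superkey — BCNF.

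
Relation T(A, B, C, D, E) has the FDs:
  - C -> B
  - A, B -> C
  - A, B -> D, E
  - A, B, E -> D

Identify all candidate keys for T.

{A} never appears on the right of any FD, so every key must include it.
Closure of {A, B} is {A, B, C, D, E}, the whole schema; {A, B} is a candidate key.
Closure of {A, C} is {A, B, C, D, E}, the whole schema; {A, C} is a candidate key.
Any other superkey properly contains one of these, so there are no further candidate keys.

{A, B}, {A, C}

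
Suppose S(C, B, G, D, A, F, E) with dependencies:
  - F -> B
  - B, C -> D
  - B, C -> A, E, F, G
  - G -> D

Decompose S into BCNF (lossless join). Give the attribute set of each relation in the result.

Candidate keys of the original relation: {B, C}, {C, F}.
In {A, B, C, D, E, F, G}, {F} is not a superkey ({F}⁺ restricted to this set is {B, F}), so split on F -> B into {B, F} and {A, C, D, E, F, G}.
{B, F} is in BCNF.
In {A, C, D, E, F, G}, {G} is not a superkey ({G}⁺ restricted to this set is {D, G}), so split on G -> D into {D, G} and {A, C, E, F, G}.
{D, G} is in BCNF.
{A, C, E, F, G} is in BCNF.

{A, C, E, F, G}; {B, F}; {D, G}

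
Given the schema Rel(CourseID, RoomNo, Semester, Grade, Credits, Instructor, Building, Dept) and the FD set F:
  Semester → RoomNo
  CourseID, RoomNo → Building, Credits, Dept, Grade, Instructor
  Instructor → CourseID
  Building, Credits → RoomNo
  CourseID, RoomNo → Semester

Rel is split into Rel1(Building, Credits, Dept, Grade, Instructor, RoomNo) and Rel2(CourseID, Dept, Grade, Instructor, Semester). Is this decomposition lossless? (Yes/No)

No

Rel1 ∩ Rel2 = {Dept, Grade, Instructor}; its closure under F is {CourseID, Dept, Grade, Instructor}.
Rel1 ⊄ {CourseID, Dept, Grade, Instructor} and Rel2 ⊄ {CourseID, Dept, Grade, Instructor}, so the split is lossy.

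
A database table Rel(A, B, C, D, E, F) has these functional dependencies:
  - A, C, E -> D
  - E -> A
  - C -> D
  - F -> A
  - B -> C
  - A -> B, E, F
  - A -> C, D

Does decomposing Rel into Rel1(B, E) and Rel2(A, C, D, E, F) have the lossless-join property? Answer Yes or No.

Common attributes: {E}; their closure is {A, B, C, D, E, F}.
This includes all of Rel1, so the common attributes are a superkey of Rel1 — the join is lossless.

Yes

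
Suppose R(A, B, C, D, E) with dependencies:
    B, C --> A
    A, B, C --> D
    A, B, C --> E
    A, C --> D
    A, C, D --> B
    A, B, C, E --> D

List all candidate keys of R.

Attributes never on any right-hand side: {C} — every candidate key must contain it.
{A, C}⁺ = {A, B, C, D, E}, which is every attribute, so {A, C} is a candidate key.
{B, C}⁺ = {A, B, C, D, E}, which is every attribute, so {B, C} is a candidate key.
Any other superkey properly contains one of these, so there are no further candidate keys.

{A, C}, {B, C}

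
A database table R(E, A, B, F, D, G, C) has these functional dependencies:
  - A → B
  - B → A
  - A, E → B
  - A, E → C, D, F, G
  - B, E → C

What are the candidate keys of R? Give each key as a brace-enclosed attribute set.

{A, E}, {B, E}

Attributes never on any right-hand side: {E} — every candidate key must contain it.
Closure of {A, E} is {A, B, C, D, E, F, G}, the whole schema; {A, E} is a candidate key.
Closure of {B, E} is {A, B, C, D, E, F, G}, the whole schema; {B, E} is a candidate key.
These are minimal and exhaustive — every other superkey contains one of them.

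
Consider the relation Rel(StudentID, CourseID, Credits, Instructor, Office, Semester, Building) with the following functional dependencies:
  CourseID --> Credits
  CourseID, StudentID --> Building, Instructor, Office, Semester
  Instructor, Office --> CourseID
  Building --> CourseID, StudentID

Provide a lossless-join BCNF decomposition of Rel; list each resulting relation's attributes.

{Building, Instructor, Office, Semester, StudentID}; {CourseID, Credits}; {CourseID, Instructor, Office}

Candidate keys of the original relation: {Building}, {CourseID, StudentID}, {Instructor, Office, StudentID}.
In {Building, CourseID, Credits, Instructor, Office, Semester, StudentID}, {CourseID} is not a superkey ({CourseID}⁺ restricted to this set is {CourseID, Credits}), so split on CourseID --> Credits into {CourseID, Credits} and {Building, CourseID, Instructor, Office, Semester, StudentID}.
{CourseID, Credits}: every determinant is a superkey — BCNF.
In {Building, CourseID, Instructor, Office, Semester, StudentID}, {Instructor, Office} is not a superkey ({Instructor, Office}⁺ restricted to this set is {CourseID, Instructor, Office}), so split on Instructor, Office --> CourseID into {CourseID, Instructor, Office} and {Building, Instructor, Office, Semester, StudentID}.
{CourseID, Instructor, Office}: every determinant is a superkey — BCNF.
{Building, Instructor, Office, Semester, StudentID}: every determinant is a superkey — BCNF.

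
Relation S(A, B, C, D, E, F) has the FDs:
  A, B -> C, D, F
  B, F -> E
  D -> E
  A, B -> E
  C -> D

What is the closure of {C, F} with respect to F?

{C, D, E, F}

Start with {C, F}.
C -> D applies; add {D} → now {C, D, F}.
D -> E applies; add {E} → now {C, D, E, F}.
No further FD applies.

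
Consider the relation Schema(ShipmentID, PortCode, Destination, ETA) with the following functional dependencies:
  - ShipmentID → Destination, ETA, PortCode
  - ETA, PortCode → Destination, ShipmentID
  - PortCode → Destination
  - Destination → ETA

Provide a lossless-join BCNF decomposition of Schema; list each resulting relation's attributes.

Candidate keys of the original relation: {PortCode}, {ShipmentID}.
Within {Destination, ETA, PortCode, ShipmentID}: {Destination}⁺ ∩ {Destination, ETA, PortCode, ShipmentID} = {Destination, ETA}, not the whole set, so Destination → ETA violates BCNF; decompose into {Destination, ETA} and {Destination, PortCode, ShipmentID}.
{Destination, ETA} is in BCNF.
{Destination, PortCode, ShipmentID} is in BCNF.

{Destination, ETA}; {Destination, PortCode, ShipmentID}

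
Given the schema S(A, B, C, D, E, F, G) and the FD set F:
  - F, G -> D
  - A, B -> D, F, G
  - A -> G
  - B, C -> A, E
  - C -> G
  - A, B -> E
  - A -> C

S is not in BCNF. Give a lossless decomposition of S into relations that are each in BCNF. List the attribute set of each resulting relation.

Candidate keys of the original relation: {A, B}, {B, C}.
Within {A, B, C, D, E, F, G}: {F, G}⁺ ∩ {A, B, C, D, E, F, G} = {D, F, G}, not the whole set, so F, G -> D violates BCNF; decompose into {D, F, G} and {A, B, C, E, F, G}.
{D, F, G} has no BCNF violation.
Within {A, B, C, E, F, G}: {A}⁺ ∩ {A, B, C, E, F, G} = {A, C, G}, not the whole set, so A -> C, G violates BCNF; decompose into {A, C, G} and {A, B, E, F}.
Within {A, C, G}: {C}⁺ ∩ {A, C, G} = {C, G}, not the whole set, so C -> G violates BCNF; decompose into {C, G} and {A, C}.
{C, G} has no BCNF violation.
{A, C} has no BCNF violation.
{A, B, E, F} has no BCNF violation.

{A, B, E, F}; {A, C}; {C, G}; {D, F, G}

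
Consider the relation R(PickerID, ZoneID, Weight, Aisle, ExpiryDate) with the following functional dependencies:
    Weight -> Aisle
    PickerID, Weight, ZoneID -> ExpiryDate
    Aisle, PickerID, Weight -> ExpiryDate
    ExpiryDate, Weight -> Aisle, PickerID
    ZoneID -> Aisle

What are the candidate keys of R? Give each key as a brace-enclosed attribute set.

{ExpiryDate, Weight, ZoneID}, {PickerID, Weight, ZoneID}

{Weight, ZoneID} never appear on the right of any FD, so every key must include all of them.
Closure of {ExpiryDate, Weight, ZoneID} is {Aisle, ExpiryDate, PickerID, Weight, ZoneID}, the whole schema; {ExpiryDate, Weight, ZoneID} is a candidate key.
Closure of {PickerID, Weight, ZoneID} is {Aisle, ExpiryDate, PickerID, Weight, ZoneID}, the whole schema; {PickerID, Weight, ZoneID} is a candidate key.
No proper subset of any of these is a key, and no other minimal superkey exists.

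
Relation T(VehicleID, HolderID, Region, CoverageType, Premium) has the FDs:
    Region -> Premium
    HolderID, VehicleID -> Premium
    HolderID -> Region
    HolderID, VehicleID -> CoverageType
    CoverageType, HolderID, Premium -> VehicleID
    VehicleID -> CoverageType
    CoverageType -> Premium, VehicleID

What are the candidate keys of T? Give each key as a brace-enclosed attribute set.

{HolderID} never appears on the right of any FD, so every key must include it.
Closure of {CoverageType, HolderID} is {CoverageType, HolderID, Premium, Region, VehicleID}, the whole schema; {CoverageType, HolderID} is a candidate key.
Closure of {HolderID, VehicleID} is {CoverageType, HolderID, Premium, Region, VehicleID}, the whole schema; {HolderID, VehicleID} is a candidate key.
No proper subset of any of these is a key, and no other minimal superkey exists.

{CoverageType, HolderID}, {HolderID, VehicleID}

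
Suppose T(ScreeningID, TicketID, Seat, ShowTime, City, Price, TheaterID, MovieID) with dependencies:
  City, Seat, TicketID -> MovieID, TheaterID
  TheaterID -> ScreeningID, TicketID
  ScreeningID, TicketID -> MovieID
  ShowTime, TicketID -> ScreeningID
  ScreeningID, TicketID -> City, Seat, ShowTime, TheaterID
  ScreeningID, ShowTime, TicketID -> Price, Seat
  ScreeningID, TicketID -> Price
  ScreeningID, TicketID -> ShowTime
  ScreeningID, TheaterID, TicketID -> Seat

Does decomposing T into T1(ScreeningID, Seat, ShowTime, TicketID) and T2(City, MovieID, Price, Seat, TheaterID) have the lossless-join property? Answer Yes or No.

The shared attributes are {Seat} and {Seat}⁺ = {Seat}.
T1 ⊄ {Seat} and T2 ⊄ {Seat}, so the split is lossy.

No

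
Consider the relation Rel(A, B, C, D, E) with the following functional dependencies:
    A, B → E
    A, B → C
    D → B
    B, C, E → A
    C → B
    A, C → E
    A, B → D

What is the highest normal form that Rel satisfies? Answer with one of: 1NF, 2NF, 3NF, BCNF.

Candidate keys: {A, B}, {A, C}, {A, D}, {C, E}. Prime attributes: {A, B, C, D, E}.
D → B: {D}⁺ = {B, D}, which is not all of the attributes, so the left side is not a superkey — BCNF is violated.
But every attribute on its right side ({B}) is prime, and the same holds for every other non-superkey FD, so 3NF still holds.

3NF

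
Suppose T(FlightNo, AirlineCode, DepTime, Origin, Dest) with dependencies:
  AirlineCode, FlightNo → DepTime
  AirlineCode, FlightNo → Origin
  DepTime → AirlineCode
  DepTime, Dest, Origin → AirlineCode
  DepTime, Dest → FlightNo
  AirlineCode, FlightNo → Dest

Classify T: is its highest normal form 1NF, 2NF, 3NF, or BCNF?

3NF

Candidate keys: {AirlineCode, FlightNo}, {DepTime, Dest}, {DepTime, FlightNo}. Prime attributes: {AirlineCode, DepTime, Dest, FlightNo}.
DepTime → AirlineCode breaks BCNF: {DepTime}⁺ = {AirlineCode, DepTime}, so {DepTime} is not a superkey.
But every attribute on its right side ({AirlineCode}) is prime, and the same holds for every other non-superkey FD, so 3NF still holds.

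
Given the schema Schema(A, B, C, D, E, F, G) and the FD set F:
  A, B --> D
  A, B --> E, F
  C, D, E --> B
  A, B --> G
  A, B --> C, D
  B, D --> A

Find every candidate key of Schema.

{A, B}⁺ = {A, B, C, D, E, F, G} — all of the relation — so {A, B} is a candidate key.
{B, D}⁺ = {A, B, C, D, E, F, G} — all of the relation — so {B, D} is a candidate key.
{C, D, E}⁺ = {A, B, C, D, E, F, G} — all of the relation — so {C, D, E} is a candidate key.
No proper subset of any of these is a key, and no other minimal superkey exists.

{A, B}, {B, D}, {C, D, E}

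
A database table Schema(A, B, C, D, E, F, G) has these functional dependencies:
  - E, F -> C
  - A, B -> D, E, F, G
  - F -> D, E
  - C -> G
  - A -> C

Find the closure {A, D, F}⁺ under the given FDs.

Start with {A, D, F}.
F -> D, E applies; add {E} → now {A, D, E, F}.
A -> C applies; add {C} → now {A, C, D, E, F}.
C -> G applies; add {G} → now {A, C, D, E, F, G}.
No further FD applies.

{A, C, D, E, F, G}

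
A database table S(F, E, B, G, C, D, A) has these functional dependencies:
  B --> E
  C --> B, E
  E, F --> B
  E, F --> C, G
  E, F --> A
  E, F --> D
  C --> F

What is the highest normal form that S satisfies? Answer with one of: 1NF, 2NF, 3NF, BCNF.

Candidate keys: {B, F}, {C}, {E, F}. Prime attributes: {B, C, E, F}.
B --> E: {B}⁺ = {B, E}, which is not all of the attributes, so the left side is not a superkey — BCNF is violated.
Its right-hand attributes {E} are all prime, as are those of every other non-superkey FD — the relation is in 3NF.

3NF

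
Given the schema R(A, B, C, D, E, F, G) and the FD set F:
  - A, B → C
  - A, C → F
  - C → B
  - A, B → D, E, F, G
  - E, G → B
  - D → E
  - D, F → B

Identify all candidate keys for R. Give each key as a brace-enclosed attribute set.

{A} never appears on the right of any FD, so every key must include it.
{A, B}⁺ = {A, B, C, D, E, F, G} — all of the relation — so {A, B} is a candidate key.
{A, C}⁺ = {A, B, C, D, E, F, G} — all of the relation — so {A, C} is a candidate key.
{A, D, F}⁺ = {A, B, C, D, E, F, G} — all of the relation — so {A, D, F} is a candidate key.
{A, D, G}⁺ = {A, B, C, D, E, F, G} — all of the relation — so {A, D, G} is a candidate key.
{A, E, G}⁺ = {A, B, C, D, E, F, G} — all of the relation — so {A, E, G} is a candidate key.
Any other superkey properly contains one of these, so there are no further candidate keys.

{A, B}, {A, C}, {A, D, F}, {A, D, G}, {A, E, G}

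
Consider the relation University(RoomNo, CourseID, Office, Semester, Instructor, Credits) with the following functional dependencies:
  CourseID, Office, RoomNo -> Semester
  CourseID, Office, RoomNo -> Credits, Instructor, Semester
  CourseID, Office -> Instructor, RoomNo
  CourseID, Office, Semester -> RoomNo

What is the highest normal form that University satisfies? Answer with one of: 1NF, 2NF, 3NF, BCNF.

BCNF

Candidate key: {CourseID, Office}. Prime attributes: {CourseID, Office}.
Each dependency's left side is a superkey — BCNF holds.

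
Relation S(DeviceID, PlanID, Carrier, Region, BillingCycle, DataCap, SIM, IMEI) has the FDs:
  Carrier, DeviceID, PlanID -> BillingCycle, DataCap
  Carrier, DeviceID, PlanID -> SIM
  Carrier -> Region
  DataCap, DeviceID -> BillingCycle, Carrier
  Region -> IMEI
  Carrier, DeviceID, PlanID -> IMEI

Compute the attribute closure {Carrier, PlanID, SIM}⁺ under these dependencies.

Start with {Carrier, PlanID, SIM}.
Carrier -> Region applies; add {Region} → now {Carrier, PlanID, Region, SIM}.
Region -> IMEI applies; add {IMEI} → now {Carrier, IMEI, PlanID, Region, SIM}.
No further FD applies.

{Carrier, IMEI, PlanID, Region, SIM}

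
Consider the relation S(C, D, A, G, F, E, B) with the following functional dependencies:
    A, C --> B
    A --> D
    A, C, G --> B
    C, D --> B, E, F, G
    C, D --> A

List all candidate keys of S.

Attributes never on any right-hand side: {C} — every candidate key must contain it.
Closure of {A, C} is {A, B, C, D, E, F, G}, the whole schema; {A, C} is a candidate key.
Closure of {C, D} is {A, B, C, D, E, F, G}, the whole schema; {C, D} is a candidate key.
Any other superkey properly contains one of these, so there are no further candidate keys.

{A, C}, {C, D}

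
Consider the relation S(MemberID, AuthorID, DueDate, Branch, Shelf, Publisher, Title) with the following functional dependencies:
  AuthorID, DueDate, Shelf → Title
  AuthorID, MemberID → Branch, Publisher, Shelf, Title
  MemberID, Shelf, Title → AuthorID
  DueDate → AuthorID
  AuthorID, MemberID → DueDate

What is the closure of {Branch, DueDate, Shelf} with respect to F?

{AuthorID, Branch, DueDate, Shelf, Title}

Start with {Branch, DueDate, Shelf}.
DueDate → AuthorID applies; add {AuthorID} → now {AuthorID, Branch, DueDate, Shelf}.
AuthorID, DueDate, Shelf → Title applies; add {Title} → now {AuthorID, Branch, DueDate, Shelf, Title}.
No further FD applies.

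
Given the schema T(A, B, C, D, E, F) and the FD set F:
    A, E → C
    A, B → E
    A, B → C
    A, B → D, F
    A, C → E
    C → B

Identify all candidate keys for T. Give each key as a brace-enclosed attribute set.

{A} never appears on the right of any FD, so every key must include it.
{A, B} is a candidate key since {A, B}⁺ = {A, B, C, D, E, F} covers every attribute.
{A, C} is a candidate key since {A, C}⁺ = {A, B, C, D, E, F} covers every attribute.
{A, E} is a candidate key since {A, E}⁺ = {A, B, C, D, E, F} covers every attribute.
No proper subset of any of these is a key, and no other minimal superkey exists.

{A, B}, {A, C}, {A, E}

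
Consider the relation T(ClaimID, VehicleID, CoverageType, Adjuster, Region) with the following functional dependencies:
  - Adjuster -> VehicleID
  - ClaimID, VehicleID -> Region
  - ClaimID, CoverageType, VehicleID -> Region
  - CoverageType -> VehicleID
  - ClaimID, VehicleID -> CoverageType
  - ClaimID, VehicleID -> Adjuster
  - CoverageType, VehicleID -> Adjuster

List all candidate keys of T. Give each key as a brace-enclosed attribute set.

{Adjuster, ClaimID}, {ClaimID, CoverageType}, {ClaimID, VehicleID}

No FD produces {ClaimID}, so it must be in every candidate key.
{Adjuster, ClaimID}⁺ = {Adjuster, ClaimID, CoverageType, Region, VehicleID}, which is every attribute, so {Adjuster, ClaimID} is a candidate key.
{ClaimID, CoverageType}⁺ = {Adjuster, ClaimID, CoverageType, Region, VehicleID}, which is every attribute, so {ClaimID, CoverageType} is a candidate key.
{ClaimID, VehicleID}⁺ = {Adjuster, ClaimID, CoverageType, Region, VehicleID}, which is every attribute, so {ClaimID, VehicleID} is a candidate key.
These are minimal and exhaustive — every other superkey contains one of them.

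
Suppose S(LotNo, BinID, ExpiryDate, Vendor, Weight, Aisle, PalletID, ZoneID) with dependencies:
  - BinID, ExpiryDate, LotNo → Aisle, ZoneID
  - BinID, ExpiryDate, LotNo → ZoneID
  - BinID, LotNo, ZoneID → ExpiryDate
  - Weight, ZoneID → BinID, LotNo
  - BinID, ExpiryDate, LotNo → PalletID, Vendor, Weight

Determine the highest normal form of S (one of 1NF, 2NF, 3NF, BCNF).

Candidate keys: {BinID, ExpiryDate, LotNo}, {BinID, LotNo, ZoneID}, {Weight, ZoneID}. Prime attributes: {BinID, ExpiryDate, LotNo, Weight, ZoneID}.
Each dependency's left side is a superkey — BCNF holds.

BCNF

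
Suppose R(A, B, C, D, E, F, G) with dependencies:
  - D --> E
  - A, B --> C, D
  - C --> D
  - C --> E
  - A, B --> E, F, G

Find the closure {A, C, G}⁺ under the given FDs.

Start with {A, C, G}.
C --> D applies; add {D} → now {A, C, D, G}.
C --> E applies; add {E} → now {A, C, D, E, G}.
No further FD applies.

{A, C, D, E, G}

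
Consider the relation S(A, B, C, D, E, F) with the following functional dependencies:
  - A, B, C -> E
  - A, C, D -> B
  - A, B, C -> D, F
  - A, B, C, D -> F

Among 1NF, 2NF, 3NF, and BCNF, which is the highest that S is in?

Candidate keys: {A, B, C}, {A, C, D}. Prime attributes: {A, B, C, D}.
Every FD has a superkey on the left, so the relation is in BCNF.

BCNF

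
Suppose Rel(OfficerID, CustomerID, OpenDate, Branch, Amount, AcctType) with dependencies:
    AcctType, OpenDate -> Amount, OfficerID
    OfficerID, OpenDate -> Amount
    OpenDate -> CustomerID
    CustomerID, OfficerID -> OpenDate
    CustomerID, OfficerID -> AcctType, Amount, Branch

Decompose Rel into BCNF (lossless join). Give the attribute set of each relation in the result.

Candidate keys of the original relation: {AcctType, OpenDate}, {CustomerID, OfficerID}, {OfficerID, OpenDate}.
Within {AcctType, Amount, Branch, CustomerID, OfficerID, OpenDate}: {OpenDate}⁺ ∩ {AcctType, Amount, Branch, CustomerID, OfficerID, OpenDate} = {CustomerID, OpenDate}, not the whole set, so OpenDate -> CustomerID violates BCNF; decompose into {CustomerID, OpenDate} and {AcctType, Amount, Branch, OfficerID, OpenDate}.
{CustomerID, OpenDate}: every determinant is a superkey — BCNF.
{AcctType, Amount, Branch, OfficerID, OpenDate}: every determinant is a superkey — BCNF.

{AcctType, Amount, Branch, OfficerID, OpenDate}; {CustomerID, OpenDate}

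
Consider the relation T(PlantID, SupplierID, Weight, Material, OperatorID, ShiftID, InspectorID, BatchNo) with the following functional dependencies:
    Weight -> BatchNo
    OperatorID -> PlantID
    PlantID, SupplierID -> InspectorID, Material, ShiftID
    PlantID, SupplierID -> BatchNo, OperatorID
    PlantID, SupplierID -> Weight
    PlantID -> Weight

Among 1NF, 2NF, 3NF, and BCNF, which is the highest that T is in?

Candidate keys: {OperatorID, SupplierID}, {PlantID, SupplierID}. Prime attributes: {OperatorID, PlantID, SupplierID}.
Weight -> BatchNo breaks BCNF: {Weight}⁺ = {BatchNo, Weight}, so {Weight} is not a superkey.
Weight -> BatchNo has non-prime {BatchNo} on the right and a non-superkey on the left, so 3NF fails.
Since {OperatorID} ⊂ {OperatorID, SupplierID} and {OperatorID}⁺ ⊇ {BatchNo, Weight} with {BatchNo, Weight} non-prime, there is a partial dependency; 2NF fails.

1NF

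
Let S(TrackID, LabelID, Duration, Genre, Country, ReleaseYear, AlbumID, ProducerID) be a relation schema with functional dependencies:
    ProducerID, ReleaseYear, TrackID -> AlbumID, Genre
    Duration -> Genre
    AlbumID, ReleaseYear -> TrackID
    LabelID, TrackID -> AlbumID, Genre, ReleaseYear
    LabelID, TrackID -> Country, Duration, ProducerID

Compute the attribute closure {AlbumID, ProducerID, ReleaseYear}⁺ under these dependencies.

{AlbumID, Genre, ProducerID, ReleaseYear, TrackID}

Start with {AlbumID, ProducerID, ReleaseYear}.
AlbumID, ReleaseYear -> TrackID applies; add {TrackID} → now {AlbumID, ProducerID, ReleaseYear, TrackID}.
ProducerID, ReleaseYear, TrackID -> AlbumID, Genre applies; add {Genre} → now {AlbumID, Genre, ProducerID, ReleaseYear, TrackID}.
No further FD applies.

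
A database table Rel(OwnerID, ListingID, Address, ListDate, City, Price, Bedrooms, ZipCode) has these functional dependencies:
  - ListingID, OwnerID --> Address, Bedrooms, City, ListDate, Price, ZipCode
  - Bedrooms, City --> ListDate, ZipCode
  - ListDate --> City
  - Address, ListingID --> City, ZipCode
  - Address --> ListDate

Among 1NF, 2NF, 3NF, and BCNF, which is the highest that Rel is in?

Candidate key: {ListingID, OwnerID}. Prime attributes: {ListingID, OwnerID}.
Bedrooms, City --> ListDate, ZipCode breaks BCNF: {Bedrooms, City}⁺ = {Bedrooms, City, ListDate, ZipCode}, so {Bedrooms, City} is not a superkey.
Because {ListDate, ZipCode} are non-prime and the left side of Bedrooms, City --> ListDate, ZipCode is not a superkey, the relation is not in 3NF.
No non-prime attribute depends on a proper subset of any candidate key, so 2NF holds.

2NF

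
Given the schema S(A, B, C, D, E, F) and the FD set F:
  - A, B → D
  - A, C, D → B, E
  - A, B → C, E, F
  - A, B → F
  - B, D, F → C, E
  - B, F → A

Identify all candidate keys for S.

{A, B}⁺ = {A, B, C, D, E, F}, which is every attribute, so {A, B} is a candidate key.
{B, F}⁺ = {A, B, C, D, E, F}, which is every attribute, so {B, F} is a candidate key.
{A, C, D}⁺ = {A, B, C, D, E, F}, which is every attribute, so {A, C, D} is a candidate key.
Any other superkey properly contains one of these, so there are no further candidate keys.

{A, B}, {A, C, D}, {B, F}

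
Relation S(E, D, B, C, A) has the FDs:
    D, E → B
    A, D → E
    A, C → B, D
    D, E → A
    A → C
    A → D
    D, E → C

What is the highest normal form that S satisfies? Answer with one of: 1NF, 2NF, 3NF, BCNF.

BCNF

Candidate keys: {A}, {D, E}. Prime attributes: {A, D, E}.
Each dependency's left side is a superkey — BCNF holds.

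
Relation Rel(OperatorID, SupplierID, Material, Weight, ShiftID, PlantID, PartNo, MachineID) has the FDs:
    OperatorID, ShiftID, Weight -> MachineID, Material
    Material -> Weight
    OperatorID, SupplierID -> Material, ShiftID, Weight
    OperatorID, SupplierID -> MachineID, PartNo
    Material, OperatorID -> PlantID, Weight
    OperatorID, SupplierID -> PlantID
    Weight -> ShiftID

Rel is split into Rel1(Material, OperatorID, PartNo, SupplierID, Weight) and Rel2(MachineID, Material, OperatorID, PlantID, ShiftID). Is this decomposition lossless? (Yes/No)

Yes

The shared attributes are {Material, OperatorID} and {Material, OperatorID}⁺ = {MachineID, Material, OperatorID, PlantID, ShiftID, Weight}.
Rel2 is contained in that closure, so Rel1 ∩ Rel2 -> Rel2 holds and the join is lossless.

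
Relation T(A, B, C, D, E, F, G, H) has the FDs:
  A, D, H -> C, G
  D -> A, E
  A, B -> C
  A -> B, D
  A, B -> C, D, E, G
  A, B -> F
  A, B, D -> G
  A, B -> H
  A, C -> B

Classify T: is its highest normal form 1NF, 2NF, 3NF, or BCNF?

Candidate keys: {A}, {D}. Prime attributes: {A, D}.
Every FD has a superkey on the left, so the relation is in BCNF.

BCNF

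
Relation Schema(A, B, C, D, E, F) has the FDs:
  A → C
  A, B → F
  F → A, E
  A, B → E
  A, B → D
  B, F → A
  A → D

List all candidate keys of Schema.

{A, B}, {B, F}

No FD produces {B}, so it must be in every candidate key.
{A, B}⁺ = {A, B, C, D, E, F}, which is every attribute, so {A, B} is a candidate key.
{B, F}⁺ = {A, B, C, D, E, F}, which is every attribute, so {B, F} is a candidate key.
Any other superkey properly contains one of these, so there are no further candidate keys.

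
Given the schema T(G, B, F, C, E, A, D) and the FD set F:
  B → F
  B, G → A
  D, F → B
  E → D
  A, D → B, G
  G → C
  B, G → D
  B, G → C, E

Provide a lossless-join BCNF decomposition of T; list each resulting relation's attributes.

Candidate keys of the original relation: {A, D}, {A, E}, {B, G}, {D, F, G}, {E, F, G}.
In {A, B, C, D, E, F, G}, {B} is not a superkey ({B}⁺ restricted to this set is {B, F}), so split on B → F into {B, F} and {A, B, C, D, E, G}.
{B, F}: every determinant is a superkey — BCNF.
In {A, B, C, D, E, G}, {E} is not a superkey ({E}⁺ restricted to this set is {D, E}), so split on E → D into {D, E} and {A, B, C, E, G}.
{D, E}: every determinant is a superkey — BCNF.
In {A, B, C, E, G}, {G} is not a superkey ({G}⁺ restricted to this set is {C, G}), so split on G → C into {C, G} and {A, B, E, G}.
{C, G}: every determinant is a superkey — BCNF.
{A, B, E, G}: every determinant is a superkey — BCNF.

{A, B, E, G}; {B, F}; {C, G}; {D, E}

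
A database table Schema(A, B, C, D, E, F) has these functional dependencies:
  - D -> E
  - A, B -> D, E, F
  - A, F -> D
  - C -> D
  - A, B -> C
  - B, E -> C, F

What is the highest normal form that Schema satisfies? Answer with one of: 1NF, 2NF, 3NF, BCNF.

2NF

Candidate key: {A, B}. Prime attributes: {A, B}.
For D -> E we have {D}⁺ = {D, E}; {D} is not a superkey, so BCNF fails.
D -> E determines the non-prime attribute {E} from a non-superkey — 3NF is violated.
No non-prime attribute depends on a proper subset of any candidate key, so 2NF holds.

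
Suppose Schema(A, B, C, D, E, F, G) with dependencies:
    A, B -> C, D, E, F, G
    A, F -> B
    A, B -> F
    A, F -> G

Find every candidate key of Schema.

{A, B}, {A, F}

Attributes never on any right-hand side: {A} — every candidate key must contain it.
{A, B}⁺ = {A, B, C, D, E, F, G} — all of the relation — so {A, B} is a candidate key.
{A, F}⁺ = {A, B, C, D, E, F, G} — all of the relation — so {A, F} is a candidate key.
Any other superkey properly contains one of these, so there are no further candidate keys.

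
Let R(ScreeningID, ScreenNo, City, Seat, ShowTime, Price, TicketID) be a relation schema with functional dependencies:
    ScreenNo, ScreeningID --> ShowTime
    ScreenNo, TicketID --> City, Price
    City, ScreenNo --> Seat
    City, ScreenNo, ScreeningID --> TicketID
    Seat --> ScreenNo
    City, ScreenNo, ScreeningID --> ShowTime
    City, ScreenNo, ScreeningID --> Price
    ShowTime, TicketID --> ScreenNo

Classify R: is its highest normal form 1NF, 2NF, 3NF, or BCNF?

Candidate keys: {City, ScreenNo, ScreeningID}, {City, ScreeningID, Seat}, {ScreenNo, ScreeningID, TicketID}, {ScreeningID, Seat, TicketID}, {ScreeningID, ShowTime, TicketID}. Prime attributes: {City, ScreenNo, ScreeningID, Seat, ShowTime, TicketID}.
ScreenNo, ScreeningID --> ShowTime breaks BCNF: {ScreenNo, ScreeningID}⁺ = {ScreenNo, ScreeningID, ShowTime}, so {ScreenNo, ScreeningID} is not a superkey.
ScreenNo, TicketID --> City, Price has non-prime {Price} on the right and a non-superkey on the left, so 3NF fails.
The proper key subset {ScreenNo, TicketID} of {ScreenNo, ScreeningID, TicketID} determines non-prime {Price}, so the relation is not even in 2NF.

1NF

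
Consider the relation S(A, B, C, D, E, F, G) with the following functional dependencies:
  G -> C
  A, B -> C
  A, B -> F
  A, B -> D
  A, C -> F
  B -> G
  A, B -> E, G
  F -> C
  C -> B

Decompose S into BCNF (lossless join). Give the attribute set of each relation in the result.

{A, D, E, F}; {B, C, G}; {F, G}

Candidate keys of the original relation: {A, B}, {A, C}, {A, F}, {A, G}.
In {A, B, C, D, E, F, G}, {G} is not a superkey ({G}⁺ restricted to this set is {B, C, G}), so split on G -> B, C into {B, C, G} and {A, D, E, F, G}.
{B, C, G}: every determinant is a superkey — BCNF.
In {A, D, E, F, G}, {F} is not a superkey ({F}⁺ restricted to this set is {F, G}), so split on F -> G into {F, G} and {A, D, E, F}.
{F, G}: every determinant is a superkey — BCNF.
{A, D, E, F}: every determinant is a superkey — BCNF.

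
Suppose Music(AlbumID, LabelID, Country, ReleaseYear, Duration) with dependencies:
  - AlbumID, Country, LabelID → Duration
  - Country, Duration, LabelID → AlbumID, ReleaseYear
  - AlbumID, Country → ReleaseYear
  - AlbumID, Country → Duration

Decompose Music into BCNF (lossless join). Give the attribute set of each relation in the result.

{AlbumID, Country, Duration, ReleaseYear}; {AlbumID, Country, LabelID}

Candidate keys of the original relation: {AlbumID, Country, LabelID}, {Country, Duration, LabelID}.
In {AlbumID, Country, Duration, LabelID, ReleaseYear}, {AlbumID, Country} is not a superkey ({AlbumID, Country}⁺ restricted to this set is {AlbumID, Country, Duration, ReleaseYear}), so split on AlbumID, Country → Duration, ReleaseYear into {AlbumID, Country, Duration, ReleaseYear} and {AlbumID, Country, LabelID}.
{AlbumID, Country, Duration, ReleaseYear} is in BCNF.
{AlbumID, Country, LabelID} is in BCNF.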